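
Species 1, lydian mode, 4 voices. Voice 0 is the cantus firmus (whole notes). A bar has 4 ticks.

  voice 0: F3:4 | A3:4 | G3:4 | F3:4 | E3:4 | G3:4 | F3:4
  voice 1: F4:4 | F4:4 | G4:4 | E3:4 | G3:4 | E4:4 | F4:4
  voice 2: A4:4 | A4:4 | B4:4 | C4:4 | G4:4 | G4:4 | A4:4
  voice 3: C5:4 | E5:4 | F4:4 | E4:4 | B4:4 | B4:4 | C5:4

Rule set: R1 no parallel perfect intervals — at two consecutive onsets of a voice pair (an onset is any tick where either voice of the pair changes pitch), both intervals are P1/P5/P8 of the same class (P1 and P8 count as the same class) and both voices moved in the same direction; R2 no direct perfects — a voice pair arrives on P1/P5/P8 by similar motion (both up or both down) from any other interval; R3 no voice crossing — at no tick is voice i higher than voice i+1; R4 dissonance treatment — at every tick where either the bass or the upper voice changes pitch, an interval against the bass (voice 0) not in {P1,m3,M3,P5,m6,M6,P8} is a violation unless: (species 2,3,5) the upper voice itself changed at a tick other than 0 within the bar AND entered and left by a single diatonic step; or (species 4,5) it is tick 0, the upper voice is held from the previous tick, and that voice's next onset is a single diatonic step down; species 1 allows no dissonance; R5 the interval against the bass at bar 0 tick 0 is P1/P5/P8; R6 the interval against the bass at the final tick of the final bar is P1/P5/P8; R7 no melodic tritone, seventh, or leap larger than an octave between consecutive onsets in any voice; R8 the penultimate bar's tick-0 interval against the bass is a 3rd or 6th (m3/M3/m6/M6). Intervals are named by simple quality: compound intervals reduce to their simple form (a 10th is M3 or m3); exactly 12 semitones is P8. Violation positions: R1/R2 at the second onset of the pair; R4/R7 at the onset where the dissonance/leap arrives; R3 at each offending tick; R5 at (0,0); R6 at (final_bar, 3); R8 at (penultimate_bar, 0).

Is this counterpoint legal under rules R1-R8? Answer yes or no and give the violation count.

bar 0: v0=F3 v1=F4 v2=A4 v3=C5 (P5)
bar 1: v0=A3 v1=F4 v2=A4 v3=E5 (P5)
bar 2: v0=G3 v1=G4 v2=B4 v3=F4 (m7)
bar 3: v0=F3 v1=E3 v2=C4 v3=E4 (M7)
bar 4: v0=E3 v1=G3 v2=G4 v3=B4 (P5)
bar 5: v0=G3 v1=E4 v2=G4 v3=B4 (M3)
bar 6: v0=F3 v1=F4 v2=A4 v3=C5 (P5)
  R5 @ bar0.0: opens on M3
  R1 @ bar1.0: F3/C5 P5 -> A3/E5 P5 similar
  R3 @ bar2.0: B4 above F4
  R4 @ bar2.0: G3/F4 m7 untreated
  R7 @ bar2.0: E5->F4 leap 11st
  R3 @ bar2.1: B4 above F4
  R3 @ bar2.2: B4 above F4
  R3 @ bar2.3: B4 above F4
  R2 @ bar3.0: G3/B4 M3 -> F3/C4 P5 similar
  R2 @ bar3.0: G4/F4 M2 -> E3/E4 P8 similar
  R3 @ bar3.0: F3 above E3
  R4 @ bar3.0: F3/E3 m2 untreated
  R4 @ bar3.0: F3/E4 M7 untreated
  R7 @ bar3.0: G4->E3 leap 15st
  R7 @ bar3.0: B4->C4 leap 11st
  R3 @ bar3.1: F3 above E3
  R3 @ bar3.2: F3 above E3
  R3 @ bar3.3: F3 above E3
  R2 @ bar4.0: E3/C4 m6 -> G3/G4 P8 similar
  R8 @ bar5.0: penult P8 not 3rd/6th
  R1 @ bar6.0: E4/B4 P5 -> F4/C5 P5 similar
  R6 @ bar6.3: closes on M3

No (22 violations)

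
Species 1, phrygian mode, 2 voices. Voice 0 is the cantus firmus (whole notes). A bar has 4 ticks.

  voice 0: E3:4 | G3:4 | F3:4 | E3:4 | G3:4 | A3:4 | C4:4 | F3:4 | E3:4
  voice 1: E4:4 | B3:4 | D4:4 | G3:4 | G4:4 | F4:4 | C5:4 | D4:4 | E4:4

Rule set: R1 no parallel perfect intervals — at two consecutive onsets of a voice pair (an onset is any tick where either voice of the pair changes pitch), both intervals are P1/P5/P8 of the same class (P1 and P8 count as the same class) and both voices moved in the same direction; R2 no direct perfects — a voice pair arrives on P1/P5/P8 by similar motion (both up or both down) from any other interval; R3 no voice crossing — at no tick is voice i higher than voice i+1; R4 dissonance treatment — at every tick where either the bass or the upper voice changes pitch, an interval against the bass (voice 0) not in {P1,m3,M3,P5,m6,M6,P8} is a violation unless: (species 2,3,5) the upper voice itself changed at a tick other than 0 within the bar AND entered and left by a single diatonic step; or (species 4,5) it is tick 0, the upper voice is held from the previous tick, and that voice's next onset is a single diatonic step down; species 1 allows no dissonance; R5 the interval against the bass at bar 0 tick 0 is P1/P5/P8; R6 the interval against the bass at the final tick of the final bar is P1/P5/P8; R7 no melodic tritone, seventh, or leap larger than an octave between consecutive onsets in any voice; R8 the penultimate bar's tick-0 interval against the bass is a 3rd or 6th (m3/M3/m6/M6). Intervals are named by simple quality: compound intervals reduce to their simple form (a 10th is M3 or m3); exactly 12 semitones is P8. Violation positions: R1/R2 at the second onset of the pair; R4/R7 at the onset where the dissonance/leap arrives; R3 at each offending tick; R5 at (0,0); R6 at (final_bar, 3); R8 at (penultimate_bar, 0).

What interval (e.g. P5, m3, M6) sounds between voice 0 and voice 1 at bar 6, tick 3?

P8

voice 0=C4 voice 1=C5 -> P8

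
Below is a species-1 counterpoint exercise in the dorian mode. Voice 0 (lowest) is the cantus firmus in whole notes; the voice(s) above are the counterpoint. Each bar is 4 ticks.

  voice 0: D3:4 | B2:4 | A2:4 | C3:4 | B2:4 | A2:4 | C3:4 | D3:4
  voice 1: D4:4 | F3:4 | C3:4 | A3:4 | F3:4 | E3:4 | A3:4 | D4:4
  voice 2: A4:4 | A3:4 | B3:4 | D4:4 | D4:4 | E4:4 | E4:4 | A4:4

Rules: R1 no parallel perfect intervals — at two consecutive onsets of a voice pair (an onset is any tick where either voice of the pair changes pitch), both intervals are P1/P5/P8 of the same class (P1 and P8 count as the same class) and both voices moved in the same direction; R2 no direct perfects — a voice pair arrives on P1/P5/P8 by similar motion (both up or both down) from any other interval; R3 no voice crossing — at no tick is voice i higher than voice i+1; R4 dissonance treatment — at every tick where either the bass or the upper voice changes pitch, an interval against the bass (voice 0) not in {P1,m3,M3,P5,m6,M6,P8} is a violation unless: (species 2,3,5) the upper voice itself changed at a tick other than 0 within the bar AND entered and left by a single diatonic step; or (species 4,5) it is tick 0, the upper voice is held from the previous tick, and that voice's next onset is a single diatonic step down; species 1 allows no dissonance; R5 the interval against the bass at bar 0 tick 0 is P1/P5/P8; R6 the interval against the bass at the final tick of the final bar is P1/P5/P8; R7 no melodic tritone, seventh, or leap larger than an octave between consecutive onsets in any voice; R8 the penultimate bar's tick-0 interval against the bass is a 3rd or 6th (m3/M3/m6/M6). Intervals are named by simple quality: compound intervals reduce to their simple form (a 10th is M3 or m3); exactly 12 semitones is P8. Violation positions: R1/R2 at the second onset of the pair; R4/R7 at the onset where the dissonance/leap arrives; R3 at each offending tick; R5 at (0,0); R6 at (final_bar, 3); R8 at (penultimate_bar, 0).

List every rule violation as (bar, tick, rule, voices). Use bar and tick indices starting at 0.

(1, 0, R4, (0, 1))
(1, 0, R4, (0, 2))
(2, 0, R4, (0, 2))
(3, 0, R4, (0, 2))
(4, 0, R4, (0, 1))
(5, 0, R2, (0, 1))
(7, 0, R1, (1, 2))
(7, 0, R2, (0, 1))
(7, 0, R2, (0, 2))

bar 0: v0=D3 v1=D4 v2=A4 downbeat P5
bar 1: v0=B2 v1=F3 v2=A3 downbeat m7
bar 2: v0=A2 v1=C3 v2=B3 downbeat M2
bar 3: v0=C3 v1=A3 v2=D4 downbeat M2
bar 4: v0=B2 v1=F3 v2=D4 downbeat m3
bar 5: v0=A2 v1=E3 v2=E4 downbeat P5
bar 6: v0=C3 v1=A3 v2=E4 downbeat M3
bar 7: v0=D3 v1=D4 v2=A4 downbeat P5
  -> R4 @ bar 1 tick 0 v(0, 1): B2/F3 TT untreated
  -> R4 @ bar 1 tick 0 v(0, 2): B2/A3 m7 untreated
  -> R4 @ bar 2 tick 0 v(0, 2): A2/B3 M2 untreated
  -> R4 @ bar 3 tick 0 v(0, 2): C3/D4 M2 untreated
  -> R4 @ bar 4 tick 0 v(0, 1): B2/F3 TT untreated
  -> R2 @ bar 5 tick 0 v(0, 1): B2/F3 TT -> A2/E3 P5 similar
  -> R1 @ bar 7 tick 0 v(1, 2): A3/E4 P5 -> D4/A4 P5 similar
  -> R2 @ bar 7 tick 0 v(0, 1): C3/A3 M6 -> D3/D4 P8 similar
  -> R2 @ bar 7 tick 0 v(0, 2): C3/E4 M3 -> D3/A4 P5 similar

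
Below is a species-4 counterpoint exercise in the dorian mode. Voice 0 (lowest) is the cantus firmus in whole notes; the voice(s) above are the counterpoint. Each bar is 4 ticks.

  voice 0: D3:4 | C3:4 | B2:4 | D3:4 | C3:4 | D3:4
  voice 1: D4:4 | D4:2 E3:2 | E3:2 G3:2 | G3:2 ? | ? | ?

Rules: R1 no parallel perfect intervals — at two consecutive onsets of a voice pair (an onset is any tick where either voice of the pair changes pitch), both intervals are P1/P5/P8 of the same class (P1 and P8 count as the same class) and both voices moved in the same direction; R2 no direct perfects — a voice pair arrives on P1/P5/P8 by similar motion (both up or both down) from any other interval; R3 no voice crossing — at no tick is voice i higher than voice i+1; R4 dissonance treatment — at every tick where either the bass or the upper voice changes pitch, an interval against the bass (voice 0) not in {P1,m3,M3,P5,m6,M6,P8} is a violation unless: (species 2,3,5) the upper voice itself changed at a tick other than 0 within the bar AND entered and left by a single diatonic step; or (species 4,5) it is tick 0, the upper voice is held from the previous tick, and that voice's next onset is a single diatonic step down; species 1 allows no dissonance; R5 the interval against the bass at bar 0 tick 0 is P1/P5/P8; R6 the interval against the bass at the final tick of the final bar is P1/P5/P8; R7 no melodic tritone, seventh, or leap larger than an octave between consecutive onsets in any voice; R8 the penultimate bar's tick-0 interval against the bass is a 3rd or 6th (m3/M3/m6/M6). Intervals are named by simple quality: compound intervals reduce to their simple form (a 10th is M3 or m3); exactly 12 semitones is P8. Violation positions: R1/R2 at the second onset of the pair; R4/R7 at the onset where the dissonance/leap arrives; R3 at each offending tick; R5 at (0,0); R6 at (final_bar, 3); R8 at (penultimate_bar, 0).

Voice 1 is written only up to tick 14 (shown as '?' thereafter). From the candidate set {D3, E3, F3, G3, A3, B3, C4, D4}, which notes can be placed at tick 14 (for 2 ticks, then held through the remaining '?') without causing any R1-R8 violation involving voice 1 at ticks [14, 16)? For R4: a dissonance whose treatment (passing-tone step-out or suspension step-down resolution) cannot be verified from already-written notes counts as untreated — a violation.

D3: legal
E3: violates R4
F3: legal
G3: legal
A3: legal
B3: legal
C4: violates R4
D4: legal

{A3, B3, D3, D4, F3, G3}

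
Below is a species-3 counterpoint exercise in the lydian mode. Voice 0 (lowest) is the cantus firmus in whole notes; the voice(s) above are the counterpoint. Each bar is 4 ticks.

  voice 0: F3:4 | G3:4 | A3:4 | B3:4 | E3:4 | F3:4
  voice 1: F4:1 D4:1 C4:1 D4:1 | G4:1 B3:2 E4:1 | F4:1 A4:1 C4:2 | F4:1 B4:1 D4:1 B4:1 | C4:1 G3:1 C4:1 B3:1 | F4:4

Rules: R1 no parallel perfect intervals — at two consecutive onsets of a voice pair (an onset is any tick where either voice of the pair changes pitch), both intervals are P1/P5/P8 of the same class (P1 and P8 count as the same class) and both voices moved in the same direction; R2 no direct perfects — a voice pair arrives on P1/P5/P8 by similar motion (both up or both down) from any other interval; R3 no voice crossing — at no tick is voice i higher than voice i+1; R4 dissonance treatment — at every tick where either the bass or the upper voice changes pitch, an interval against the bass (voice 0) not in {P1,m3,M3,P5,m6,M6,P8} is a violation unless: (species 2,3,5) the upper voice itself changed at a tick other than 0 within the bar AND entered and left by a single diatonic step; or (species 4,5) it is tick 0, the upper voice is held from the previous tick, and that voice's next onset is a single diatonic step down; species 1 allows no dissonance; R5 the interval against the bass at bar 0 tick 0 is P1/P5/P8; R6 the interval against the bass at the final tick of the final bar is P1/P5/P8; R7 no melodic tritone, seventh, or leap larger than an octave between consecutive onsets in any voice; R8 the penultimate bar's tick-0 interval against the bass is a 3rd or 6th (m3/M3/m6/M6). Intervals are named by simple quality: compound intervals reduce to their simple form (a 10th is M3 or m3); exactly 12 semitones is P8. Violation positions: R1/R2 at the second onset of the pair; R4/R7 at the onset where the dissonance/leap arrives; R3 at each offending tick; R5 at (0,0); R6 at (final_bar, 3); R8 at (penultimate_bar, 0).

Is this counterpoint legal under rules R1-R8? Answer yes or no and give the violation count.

No (6 violations)

bar 0: v0=F3 v1=F4 (P8)
bar 1: v0=G3 v1=G4 (P8)
bar 2: v0=A3 v1=F4 (m6)
bar 3: v0=B3 v1=F4 (TT)
bar 4: v0=E3 v1=C4 (m6)
bar 5: v0=F3 v1=F4 (P8)
  R2 @ bar1.0: F3/D4 M6 -> G3/G4 P8 similar
  R4 @ bar3.0: B3/F4 TT untreated
  R7 @ bar3.1: F4->B4 leap 6st
  R7 @ bar4.0: B4->C4 leap 11st
  R2 @ bar5.0: E3/B3 P5 -> F3/F4 P8 similar
  R7 @ bar5.0: B3->F4 leap 6st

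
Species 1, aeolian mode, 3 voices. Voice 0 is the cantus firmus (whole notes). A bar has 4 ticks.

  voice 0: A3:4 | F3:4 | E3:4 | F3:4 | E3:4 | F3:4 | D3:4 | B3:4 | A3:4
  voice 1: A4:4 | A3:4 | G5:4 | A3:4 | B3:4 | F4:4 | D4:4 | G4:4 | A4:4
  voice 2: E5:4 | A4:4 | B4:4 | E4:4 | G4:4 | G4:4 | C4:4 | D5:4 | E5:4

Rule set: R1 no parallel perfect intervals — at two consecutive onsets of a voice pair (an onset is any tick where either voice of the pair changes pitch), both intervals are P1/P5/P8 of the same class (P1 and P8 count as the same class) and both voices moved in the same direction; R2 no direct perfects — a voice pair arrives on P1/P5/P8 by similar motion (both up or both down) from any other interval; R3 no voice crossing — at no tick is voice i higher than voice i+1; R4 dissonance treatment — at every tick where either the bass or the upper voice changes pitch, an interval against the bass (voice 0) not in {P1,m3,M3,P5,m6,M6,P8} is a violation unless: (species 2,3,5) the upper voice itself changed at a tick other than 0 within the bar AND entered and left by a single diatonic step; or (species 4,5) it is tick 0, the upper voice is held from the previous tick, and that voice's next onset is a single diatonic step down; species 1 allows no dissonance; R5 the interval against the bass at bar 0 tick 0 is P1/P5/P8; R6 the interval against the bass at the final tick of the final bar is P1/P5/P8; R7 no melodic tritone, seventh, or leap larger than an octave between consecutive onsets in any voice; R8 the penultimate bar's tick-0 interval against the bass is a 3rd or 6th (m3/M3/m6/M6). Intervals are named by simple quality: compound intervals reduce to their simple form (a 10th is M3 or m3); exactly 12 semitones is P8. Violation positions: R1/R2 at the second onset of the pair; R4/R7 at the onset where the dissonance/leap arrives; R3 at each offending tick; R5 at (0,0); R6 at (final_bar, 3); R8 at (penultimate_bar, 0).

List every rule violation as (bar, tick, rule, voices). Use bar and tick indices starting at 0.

bar 0: v0=A3 v1=A4 v2=E5 downbeat P5
bar 1: v0=F3 v1=A3 v2=A4 downbeat M3
bar 2: v0=E3 v1=G5 v2=B4 downbeat P5
bar 3: v0=F3 v1=A3 v2=E4 downbeat M7
bar 4: v0=E3 v1=B3 v2=G4 downbeat m3
bar 5: v0=F3 v1=F4 v2=G4 downbeat M2
bar 6: v0=D3 v1=D4 v2=C4 downbeat m7
bar 7: v0=B3 v1=G4 v2=D5 downbeat m3
bar 8: v0=A3 v1=A4 v2=E5 downbeat P5
  -> R2 @ bar 1 tick 0 v(1, 2): A4/E5 P5 -> A3/A4 P8 similar
  -> R3 @ bar 2 tick 0 v(1, 2): G5 above B4
  -> R7 @ bar 2 tick 0 v(1,): A3->G5 leap 22st
  -> R3 @ bar 2 tick 1 v(1, 2): G5 above B4
  -> R3 @ bar 2 tick 2 v(1, 2): G5 above B4
  -> R3 @ bar 2 tick 3 v(1, 2): G5 above B4
  -> R2 @ bar 3 tick 0 v(1, 2): G5/B4 m6 -> A3/E4 P5 similar
  -> R4 @ bar 3 tick 0 v(0, 2): F3/E4 M7 untreated
  -> R7 @ bar 3 tick 0 v(1,): G5->A3 leap 22st
  -> R2 @ bar 5 tick 0 v(0, 1): E3/B3 P5 -> F3/F4 P8 similar
  -> R4 @ bar 5 tick 0 v(0, 2): F3/G4 M2 untreated
  -> R7 @ bar 5 tick 0 v(1,): B3->F4 leap 6st
  -> R1 @ bar 6 tick 0 v(0, 1): F3/F4 P8 -> D3/D4 P8 similar
  -> R3 @ bar 6 tick 0 v(1, 2): D4 above C4
  -> R4 @ bar 6 tick 0 v(0, 2): D3/C4 m7 untreated
  -> R3 @ bar 6 tick 1 v(1, 2): D4 above C4
  -> R3 @ bar 6 tick 2 v(1, 2): D4 above C4
  -> R3 @ bar 6 tick 3 v(1, 2): D4 above C4
  -> R2 @ bar 7 tick 0 v(1, 2): D4/C4 M2 -> G4/D5 P5 similar
  -> R7 @ bar 7 tick 0 v(2,): C4->D5 leap 14st
  -> R1 @ bar 8 tick 0 v(1, 2): G4/D5 P5 -> A4/E5 P5 similar

(1, 0, R2, (1, 2))
(2, 0, R3, (1, 2))
(2, 0, R7, (1,))
(2, 1, R3, (1, 2))
(2, 2, R3, (1, 2))
(2, 3, R3, (1, 2))
(3, 0, R2, (1, 2))
(3, 0, R4, (0, 2))
(3, 0, R7, (1,))
(5, 0, R2, (0, 1))
(5, 0, R4, (0, 2))
(5, 0, R7, (1,))
(6, 0, R1, (0, 1))
(6, 0, R3, (1, 2))
(6, 0, R4, (0, 2))
(6, 1, R3, (1, 2))
(6, 2, R3, (1, 2))
(6, 3, R3, (1, 2))
(7, 0, R2, (1, 2))
(7, 0, R7, (2,))
(8, 0, R1, (1, 2))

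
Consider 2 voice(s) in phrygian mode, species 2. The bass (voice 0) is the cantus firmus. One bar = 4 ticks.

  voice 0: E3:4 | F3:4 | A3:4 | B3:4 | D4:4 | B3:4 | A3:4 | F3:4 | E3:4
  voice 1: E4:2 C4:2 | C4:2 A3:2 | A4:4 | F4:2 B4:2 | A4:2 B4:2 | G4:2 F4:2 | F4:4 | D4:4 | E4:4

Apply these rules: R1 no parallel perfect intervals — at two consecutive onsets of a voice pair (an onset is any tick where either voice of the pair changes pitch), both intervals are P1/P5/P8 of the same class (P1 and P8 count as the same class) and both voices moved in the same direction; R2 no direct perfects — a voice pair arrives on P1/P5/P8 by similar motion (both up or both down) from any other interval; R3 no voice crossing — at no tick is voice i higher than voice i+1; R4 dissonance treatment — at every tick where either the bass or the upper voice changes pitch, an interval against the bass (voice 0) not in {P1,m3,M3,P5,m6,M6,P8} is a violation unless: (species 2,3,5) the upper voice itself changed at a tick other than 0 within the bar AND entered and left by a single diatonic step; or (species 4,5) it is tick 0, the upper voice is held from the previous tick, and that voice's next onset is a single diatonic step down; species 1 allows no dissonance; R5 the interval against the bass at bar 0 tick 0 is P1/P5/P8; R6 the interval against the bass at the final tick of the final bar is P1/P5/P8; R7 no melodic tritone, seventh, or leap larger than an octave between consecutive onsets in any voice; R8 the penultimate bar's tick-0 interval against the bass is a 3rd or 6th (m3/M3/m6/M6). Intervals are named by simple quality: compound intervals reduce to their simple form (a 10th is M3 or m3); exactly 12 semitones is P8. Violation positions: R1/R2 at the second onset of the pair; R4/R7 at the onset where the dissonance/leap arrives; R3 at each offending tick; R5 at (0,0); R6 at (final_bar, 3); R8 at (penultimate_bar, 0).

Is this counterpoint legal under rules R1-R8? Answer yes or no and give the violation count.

No (4 violations)

bar 0: v0=E3 v1=E4 (P8)
bar 1: v0=F3 v1=C4 (P5)
bar 2: v0=A3 v1=A4 (P8)
bar 3: v0=B3 v1=F4 (TT)
bar 4: v0=D4 v1=A4 (P5)
bar 5: v0=B3 v1=G4 (m6)
bar 6: v0=A3 v1=F4 (m6)
bar 7: v0=F3 v1=D4 (M6)
bar 8: v0=E3 v1=E4 (P8)
  R2 @ bar2.0: F3/A3 M3 -> A3/A4 P8 similar
  R4 @ bar3.0: B3/F4 TT untreated
  R7 @ bar3.2: F4->B4 leap 6st
  R4 @ bar5.2: B3/F4 TT untreated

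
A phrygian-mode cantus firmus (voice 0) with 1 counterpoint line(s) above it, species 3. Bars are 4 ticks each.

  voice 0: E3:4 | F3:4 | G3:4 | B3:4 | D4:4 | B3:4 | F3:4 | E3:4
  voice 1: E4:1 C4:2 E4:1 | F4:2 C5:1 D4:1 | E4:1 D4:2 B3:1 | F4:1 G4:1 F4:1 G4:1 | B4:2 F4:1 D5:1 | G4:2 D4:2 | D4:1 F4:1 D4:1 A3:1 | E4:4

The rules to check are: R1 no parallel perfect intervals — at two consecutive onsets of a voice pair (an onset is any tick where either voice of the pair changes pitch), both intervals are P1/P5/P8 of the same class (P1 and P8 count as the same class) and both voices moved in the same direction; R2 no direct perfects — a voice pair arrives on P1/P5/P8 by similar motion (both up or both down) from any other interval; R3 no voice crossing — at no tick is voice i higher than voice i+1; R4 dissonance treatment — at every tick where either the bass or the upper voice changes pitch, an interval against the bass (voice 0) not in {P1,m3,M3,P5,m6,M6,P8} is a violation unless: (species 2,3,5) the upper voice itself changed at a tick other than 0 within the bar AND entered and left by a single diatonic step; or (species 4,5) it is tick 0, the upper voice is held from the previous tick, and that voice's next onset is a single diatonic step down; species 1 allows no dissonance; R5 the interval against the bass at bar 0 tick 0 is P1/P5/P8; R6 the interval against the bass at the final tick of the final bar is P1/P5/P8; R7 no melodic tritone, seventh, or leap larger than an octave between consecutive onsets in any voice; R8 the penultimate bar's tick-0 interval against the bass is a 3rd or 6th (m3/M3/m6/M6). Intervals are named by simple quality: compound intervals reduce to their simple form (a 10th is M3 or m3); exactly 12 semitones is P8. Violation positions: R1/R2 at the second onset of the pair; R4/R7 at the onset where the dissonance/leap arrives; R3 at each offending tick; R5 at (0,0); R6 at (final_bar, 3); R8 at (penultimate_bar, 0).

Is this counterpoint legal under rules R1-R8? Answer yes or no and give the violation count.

bar 0: v0=E3 v1=E4 (P8)
bar 1: v0=F3 v1=F4 (P8)
bar 2: v0=G3 v1=E4 (M6)
bar 3: v0=B3 v1=F4 (TT)
bar 4: v0=D4 v1=B4 (M6)
bar 5: v0=B3 v1=G4 (m6)
bar 6: v0=F3 v1=D4 (M6)
bar 7: v0=E3 v1=E4 (P8)
  R1 @ bar1.0: E3/E4 P8 -> F3/F4 P8 similar
  R7 @ bar1.3: C5->D4 leap 10st
  R4 @ bar3.0: B3/F4 TT untreated
  R7 @ bar3.0: B3->F4 leap 6st
  R7 @ bar4.2: B4->F4 leap 6st
  R7 @ bar6.0: B3->F3 leap 6st

No (6 violations)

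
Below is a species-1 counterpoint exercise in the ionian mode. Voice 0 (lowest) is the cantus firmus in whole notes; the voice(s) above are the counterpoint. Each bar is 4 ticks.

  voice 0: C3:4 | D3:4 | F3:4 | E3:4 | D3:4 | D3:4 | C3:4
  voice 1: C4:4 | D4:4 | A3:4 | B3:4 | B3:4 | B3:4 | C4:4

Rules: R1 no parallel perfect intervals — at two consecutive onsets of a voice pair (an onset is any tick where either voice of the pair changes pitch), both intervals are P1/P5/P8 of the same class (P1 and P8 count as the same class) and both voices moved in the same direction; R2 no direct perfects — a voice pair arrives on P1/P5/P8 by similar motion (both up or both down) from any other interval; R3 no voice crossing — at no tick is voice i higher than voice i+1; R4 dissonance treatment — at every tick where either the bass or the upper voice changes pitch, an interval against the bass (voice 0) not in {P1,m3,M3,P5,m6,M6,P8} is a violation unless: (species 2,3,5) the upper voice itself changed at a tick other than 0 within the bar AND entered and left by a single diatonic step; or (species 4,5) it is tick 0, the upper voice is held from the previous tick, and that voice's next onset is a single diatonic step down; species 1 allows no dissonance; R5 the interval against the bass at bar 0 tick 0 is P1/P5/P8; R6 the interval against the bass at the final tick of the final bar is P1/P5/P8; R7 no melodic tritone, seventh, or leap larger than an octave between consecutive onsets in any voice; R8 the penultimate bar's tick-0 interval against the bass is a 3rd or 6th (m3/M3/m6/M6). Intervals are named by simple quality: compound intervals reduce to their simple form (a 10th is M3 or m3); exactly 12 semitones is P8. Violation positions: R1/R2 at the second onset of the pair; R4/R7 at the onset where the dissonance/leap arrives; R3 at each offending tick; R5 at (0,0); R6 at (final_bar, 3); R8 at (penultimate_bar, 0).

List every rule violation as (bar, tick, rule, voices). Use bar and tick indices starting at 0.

(1, 0, R1, (0, 1))

bar 0: v0=C3 v1=C4 downbeat P8
bar 1: v0=D3 v1=D4 downbeat P8
bar 2: v0=F3 v1=A3 downbeat M3
bar 3: v0=E3 v1=B3 downbeat P5
bar 4: v0=D3 v1=B3 downbeat M6
bar 5: v0=D3 v1=B3 downbeat M6
bar 6: v0=C3 v1=C4 downbeat P8
  -> R1 @ bar 1 tick 0 v(0, 1): C3/C4 P8 -> D3/D4 P8 similar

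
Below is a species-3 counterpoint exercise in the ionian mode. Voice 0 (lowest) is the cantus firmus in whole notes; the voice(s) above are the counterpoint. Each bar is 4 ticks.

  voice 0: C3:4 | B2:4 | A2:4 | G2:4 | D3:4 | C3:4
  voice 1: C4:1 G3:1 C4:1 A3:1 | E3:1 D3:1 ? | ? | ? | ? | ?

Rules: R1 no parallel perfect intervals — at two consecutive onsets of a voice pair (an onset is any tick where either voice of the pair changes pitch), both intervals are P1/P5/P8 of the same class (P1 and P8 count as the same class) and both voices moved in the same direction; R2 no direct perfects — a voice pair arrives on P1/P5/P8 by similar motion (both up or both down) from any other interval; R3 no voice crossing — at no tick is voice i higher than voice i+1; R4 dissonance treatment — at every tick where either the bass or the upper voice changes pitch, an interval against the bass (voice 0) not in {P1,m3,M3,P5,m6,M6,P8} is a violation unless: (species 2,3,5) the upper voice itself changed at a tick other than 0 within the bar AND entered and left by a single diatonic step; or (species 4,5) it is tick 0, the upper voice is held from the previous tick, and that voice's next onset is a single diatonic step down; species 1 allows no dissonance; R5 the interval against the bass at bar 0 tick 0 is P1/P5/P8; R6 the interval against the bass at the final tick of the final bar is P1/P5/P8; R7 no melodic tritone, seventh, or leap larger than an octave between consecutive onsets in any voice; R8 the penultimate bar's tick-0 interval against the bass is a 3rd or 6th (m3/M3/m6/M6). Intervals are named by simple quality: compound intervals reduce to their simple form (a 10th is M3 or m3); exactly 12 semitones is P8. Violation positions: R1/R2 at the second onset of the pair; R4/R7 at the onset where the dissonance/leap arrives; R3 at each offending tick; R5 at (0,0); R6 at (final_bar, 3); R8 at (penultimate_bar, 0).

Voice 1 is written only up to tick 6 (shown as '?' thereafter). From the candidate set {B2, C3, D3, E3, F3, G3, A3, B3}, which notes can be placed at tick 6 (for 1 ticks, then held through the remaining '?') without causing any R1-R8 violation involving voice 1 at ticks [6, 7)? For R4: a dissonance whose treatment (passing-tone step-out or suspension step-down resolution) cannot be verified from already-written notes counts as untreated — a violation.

B2: legal
C3: violates R4
D3: legal
E3: violates R4
F3: violates R4
G3: legal
A3: violates R4
B3: legal

{B2, B3, D3, G3}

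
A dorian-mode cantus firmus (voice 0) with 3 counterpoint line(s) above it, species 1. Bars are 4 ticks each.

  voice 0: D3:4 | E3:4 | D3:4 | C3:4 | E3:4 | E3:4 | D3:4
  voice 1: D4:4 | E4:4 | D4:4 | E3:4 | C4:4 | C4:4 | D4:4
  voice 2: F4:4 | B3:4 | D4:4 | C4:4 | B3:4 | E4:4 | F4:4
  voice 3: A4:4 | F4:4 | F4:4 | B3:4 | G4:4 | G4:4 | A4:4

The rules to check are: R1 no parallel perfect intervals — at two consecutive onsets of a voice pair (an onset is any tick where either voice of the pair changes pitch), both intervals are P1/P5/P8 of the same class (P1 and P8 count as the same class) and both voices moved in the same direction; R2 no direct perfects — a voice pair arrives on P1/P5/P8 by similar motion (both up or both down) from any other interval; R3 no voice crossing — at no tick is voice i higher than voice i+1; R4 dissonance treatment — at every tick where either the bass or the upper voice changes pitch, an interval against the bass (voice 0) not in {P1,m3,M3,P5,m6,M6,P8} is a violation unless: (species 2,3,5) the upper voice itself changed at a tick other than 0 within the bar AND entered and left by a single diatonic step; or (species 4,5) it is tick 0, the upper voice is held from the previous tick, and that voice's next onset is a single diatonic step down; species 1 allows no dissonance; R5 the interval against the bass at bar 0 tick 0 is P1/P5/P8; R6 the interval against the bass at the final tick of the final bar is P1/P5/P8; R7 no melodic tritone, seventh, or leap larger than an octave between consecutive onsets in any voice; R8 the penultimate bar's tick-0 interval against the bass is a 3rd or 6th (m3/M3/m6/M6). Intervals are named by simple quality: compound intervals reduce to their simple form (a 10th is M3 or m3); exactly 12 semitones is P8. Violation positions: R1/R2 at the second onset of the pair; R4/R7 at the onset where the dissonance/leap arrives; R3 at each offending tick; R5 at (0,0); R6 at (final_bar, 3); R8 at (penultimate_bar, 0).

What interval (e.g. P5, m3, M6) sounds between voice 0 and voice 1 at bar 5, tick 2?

voice 0=E3 voice 1=C4 -> m6

m6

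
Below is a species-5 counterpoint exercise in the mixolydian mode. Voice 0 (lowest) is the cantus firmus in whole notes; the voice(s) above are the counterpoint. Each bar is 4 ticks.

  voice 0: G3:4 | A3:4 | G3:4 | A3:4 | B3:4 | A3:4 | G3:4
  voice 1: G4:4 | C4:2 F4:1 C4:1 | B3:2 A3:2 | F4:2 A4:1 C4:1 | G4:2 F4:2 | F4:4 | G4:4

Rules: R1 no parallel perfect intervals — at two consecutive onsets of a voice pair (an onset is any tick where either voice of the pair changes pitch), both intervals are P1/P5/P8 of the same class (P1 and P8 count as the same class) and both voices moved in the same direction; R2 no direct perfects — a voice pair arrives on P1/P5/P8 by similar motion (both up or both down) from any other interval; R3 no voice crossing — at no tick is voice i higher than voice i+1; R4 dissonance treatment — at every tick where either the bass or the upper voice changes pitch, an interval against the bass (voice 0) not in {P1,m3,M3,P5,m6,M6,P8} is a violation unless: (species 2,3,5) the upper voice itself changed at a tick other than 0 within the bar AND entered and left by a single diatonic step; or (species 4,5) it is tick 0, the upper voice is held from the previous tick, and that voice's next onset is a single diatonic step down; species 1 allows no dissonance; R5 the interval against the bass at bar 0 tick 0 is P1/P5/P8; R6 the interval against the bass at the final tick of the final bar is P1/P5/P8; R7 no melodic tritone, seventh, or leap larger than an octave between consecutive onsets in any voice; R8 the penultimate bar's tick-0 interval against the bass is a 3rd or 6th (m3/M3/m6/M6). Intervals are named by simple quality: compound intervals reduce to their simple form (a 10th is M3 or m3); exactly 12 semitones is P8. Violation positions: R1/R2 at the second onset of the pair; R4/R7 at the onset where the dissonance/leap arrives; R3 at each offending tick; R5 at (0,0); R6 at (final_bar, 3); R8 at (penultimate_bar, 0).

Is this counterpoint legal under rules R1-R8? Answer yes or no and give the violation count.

bar 0: v0=G3 v1=G4 (P8)
bar 1: v0=A3 v1=C4 (m3)
bar 2: v0=G3 v1=B3 (M3)
bar 3: v0=A3 v1=F4 (m6)
bar 4: v0=B3 v1=G4 (m6)
bar 5: v0=A3 v1=F4 (m6)
bar 6: v0=G3 v1=G4 (P8)
  R4 @ bar2.2: G3/A3 M2 untreated

No (1 violations)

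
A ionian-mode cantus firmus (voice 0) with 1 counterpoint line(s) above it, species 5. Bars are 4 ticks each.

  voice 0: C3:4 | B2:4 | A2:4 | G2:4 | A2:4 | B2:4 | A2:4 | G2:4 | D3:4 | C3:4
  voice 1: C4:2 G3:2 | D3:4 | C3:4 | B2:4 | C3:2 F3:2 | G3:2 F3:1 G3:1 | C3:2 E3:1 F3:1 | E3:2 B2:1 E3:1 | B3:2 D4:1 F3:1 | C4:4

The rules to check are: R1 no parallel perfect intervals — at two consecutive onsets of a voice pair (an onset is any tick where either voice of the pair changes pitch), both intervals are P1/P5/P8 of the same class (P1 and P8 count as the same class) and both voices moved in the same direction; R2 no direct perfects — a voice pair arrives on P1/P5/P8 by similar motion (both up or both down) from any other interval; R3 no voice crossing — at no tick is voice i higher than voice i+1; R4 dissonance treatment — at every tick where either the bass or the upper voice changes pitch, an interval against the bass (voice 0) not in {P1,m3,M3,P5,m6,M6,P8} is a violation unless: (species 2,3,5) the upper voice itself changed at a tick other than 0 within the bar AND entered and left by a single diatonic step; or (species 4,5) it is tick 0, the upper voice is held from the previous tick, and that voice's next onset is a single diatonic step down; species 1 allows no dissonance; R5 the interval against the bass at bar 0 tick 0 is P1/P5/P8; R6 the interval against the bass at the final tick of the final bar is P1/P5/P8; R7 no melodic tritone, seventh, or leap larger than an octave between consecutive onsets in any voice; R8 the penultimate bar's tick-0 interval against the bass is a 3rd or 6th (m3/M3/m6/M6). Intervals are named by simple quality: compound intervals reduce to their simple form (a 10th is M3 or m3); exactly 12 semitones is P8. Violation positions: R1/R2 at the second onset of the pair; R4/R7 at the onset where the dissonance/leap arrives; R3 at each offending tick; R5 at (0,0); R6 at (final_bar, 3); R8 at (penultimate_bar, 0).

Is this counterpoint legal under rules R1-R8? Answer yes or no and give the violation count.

bar 0: v0=C3 v1=C4 (P8)
bar 1: v0=B2 v1=D3 (m3)
bar 2: v0=A2 v1=C3 (m3)
bar 3: v0=G2 v1=B2 (M3)
bar 4: v0=A2 v1=C3 (m3)
bar 5: v0=B2 v1=G3 (m6)
bar 6: v0=A2 v1=C3 (m3)
bar 7: v0=G2 v1=E3 (M6)
bar 8: v0=D3 v1=B3 (M6)
bar 9: v0=C3 v1=C4 (P8)

Yes (0 violations)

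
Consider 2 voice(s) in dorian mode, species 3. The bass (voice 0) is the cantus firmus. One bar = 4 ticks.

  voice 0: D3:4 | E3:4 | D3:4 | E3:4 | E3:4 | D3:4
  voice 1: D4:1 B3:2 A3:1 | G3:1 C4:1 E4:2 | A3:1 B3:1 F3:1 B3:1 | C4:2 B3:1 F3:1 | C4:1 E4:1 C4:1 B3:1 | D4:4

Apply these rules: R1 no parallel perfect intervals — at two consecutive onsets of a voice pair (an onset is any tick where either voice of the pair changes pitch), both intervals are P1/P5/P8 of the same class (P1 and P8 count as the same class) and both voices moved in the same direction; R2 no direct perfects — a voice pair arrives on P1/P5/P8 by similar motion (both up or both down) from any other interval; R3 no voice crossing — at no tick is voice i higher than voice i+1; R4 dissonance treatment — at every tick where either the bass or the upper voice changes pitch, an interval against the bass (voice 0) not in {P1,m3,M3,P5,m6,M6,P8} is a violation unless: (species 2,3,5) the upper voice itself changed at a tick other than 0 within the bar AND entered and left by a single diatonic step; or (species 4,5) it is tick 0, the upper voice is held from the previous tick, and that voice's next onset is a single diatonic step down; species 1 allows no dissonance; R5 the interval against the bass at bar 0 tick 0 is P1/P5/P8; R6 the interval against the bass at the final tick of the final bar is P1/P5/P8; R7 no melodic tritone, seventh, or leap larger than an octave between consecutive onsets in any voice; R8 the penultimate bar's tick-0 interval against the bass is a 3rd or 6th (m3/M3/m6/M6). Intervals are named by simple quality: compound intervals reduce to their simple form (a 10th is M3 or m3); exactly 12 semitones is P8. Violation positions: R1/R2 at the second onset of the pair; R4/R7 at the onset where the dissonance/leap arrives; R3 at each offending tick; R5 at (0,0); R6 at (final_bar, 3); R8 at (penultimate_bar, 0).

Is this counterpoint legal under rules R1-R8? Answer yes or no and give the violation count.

No (5 violations)

bar 0: v0=D3 v1=D4 (P8)
bar 1: v0=E3 v1=G3 (m3)
bar 2: v0=D3 v1=A3 (P5)
bar 3: v0=E3 v1=C4 (m6)
bar 4: v0=E3 v1=C4 (m6)
bar 5: v0=D3 v1=D4 (P8)
  R2 @ bar2.0: E3/E4 P8 -> D3/A3 P5 similar
  R7 @ bar2.2: B3->F3 leap 6st
  R7 @ bar2.3: F3->B3 leap 6st
  R4 @ bar3.3: E3/F3 m2 untreated
  R7 @ bar3.3: B3->F3 leap 6st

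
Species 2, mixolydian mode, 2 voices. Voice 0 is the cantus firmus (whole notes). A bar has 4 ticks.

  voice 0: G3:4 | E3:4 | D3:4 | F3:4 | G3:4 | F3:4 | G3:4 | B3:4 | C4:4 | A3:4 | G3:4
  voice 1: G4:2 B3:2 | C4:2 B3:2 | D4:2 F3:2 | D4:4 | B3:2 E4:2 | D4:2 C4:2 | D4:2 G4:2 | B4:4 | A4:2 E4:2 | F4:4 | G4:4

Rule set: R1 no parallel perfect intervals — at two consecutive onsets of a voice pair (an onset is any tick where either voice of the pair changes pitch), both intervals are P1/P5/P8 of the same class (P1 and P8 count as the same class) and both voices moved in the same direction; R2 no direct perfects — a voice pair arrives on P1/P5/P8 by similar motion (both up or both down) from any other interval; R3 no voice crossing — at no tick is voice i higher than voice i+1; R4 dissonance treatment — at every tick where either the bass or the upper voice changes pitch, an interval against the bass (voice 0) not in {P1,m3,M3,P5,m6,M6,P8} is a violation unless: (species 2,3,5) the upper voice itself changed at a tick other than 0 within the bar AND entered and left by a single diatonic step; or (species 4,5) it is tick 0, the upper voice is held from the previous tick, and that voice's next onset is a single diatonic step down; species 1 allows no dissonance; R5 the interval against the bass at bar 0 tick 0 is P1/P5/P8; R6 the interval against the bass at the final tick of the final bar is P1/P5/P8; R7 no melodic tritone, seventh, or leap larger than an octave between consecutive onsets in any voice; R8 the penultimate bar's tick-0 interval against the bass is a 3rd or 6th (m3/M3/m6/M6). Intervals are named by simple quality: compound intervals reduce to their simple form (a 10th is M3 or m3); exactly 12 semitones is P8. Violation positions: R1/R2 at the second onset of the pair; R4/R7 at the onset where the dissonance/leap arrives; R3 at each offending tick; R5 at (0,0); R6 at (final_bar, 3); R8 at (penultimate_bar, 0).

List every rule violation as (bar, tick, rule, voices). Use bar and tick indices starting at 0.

bar 0: v0=G3 v1=G4 downbeat P8
bar 1: v0=E3 v1=C4 downbeat m6
bar 2: v0=D3 v1=D4 downbeat P8
bar 3: v0=F3 v1=D4 downbeat M6
bar 4: v0=G3 v1=B3 downbeat M3
bar 5: v0=F3 v1=D4 downbeat M6
bar 6: v0=G3 v1=D4 downbeat P5
bar 7: v0=B3 v1=B4 downbeat P8
bar 8: v0=C4 v1=A4 downbeat M6
bar 9: v0=A3 v1=F4 downbeat m6
bar 10: v0=G3 v1=G4 downbeat P8
  -> R1 @ bar 6 tick 0 v(0, 1): F3/C4 P5 -> G3/D4 P5 similar
  -> R1 @ bar 7 tick 0 v(0, 1): G3/G4 P8 -> B3/B4 P8 similar

(6, 0, R1, (0, 1))
(7, 0, R1, (0, 1))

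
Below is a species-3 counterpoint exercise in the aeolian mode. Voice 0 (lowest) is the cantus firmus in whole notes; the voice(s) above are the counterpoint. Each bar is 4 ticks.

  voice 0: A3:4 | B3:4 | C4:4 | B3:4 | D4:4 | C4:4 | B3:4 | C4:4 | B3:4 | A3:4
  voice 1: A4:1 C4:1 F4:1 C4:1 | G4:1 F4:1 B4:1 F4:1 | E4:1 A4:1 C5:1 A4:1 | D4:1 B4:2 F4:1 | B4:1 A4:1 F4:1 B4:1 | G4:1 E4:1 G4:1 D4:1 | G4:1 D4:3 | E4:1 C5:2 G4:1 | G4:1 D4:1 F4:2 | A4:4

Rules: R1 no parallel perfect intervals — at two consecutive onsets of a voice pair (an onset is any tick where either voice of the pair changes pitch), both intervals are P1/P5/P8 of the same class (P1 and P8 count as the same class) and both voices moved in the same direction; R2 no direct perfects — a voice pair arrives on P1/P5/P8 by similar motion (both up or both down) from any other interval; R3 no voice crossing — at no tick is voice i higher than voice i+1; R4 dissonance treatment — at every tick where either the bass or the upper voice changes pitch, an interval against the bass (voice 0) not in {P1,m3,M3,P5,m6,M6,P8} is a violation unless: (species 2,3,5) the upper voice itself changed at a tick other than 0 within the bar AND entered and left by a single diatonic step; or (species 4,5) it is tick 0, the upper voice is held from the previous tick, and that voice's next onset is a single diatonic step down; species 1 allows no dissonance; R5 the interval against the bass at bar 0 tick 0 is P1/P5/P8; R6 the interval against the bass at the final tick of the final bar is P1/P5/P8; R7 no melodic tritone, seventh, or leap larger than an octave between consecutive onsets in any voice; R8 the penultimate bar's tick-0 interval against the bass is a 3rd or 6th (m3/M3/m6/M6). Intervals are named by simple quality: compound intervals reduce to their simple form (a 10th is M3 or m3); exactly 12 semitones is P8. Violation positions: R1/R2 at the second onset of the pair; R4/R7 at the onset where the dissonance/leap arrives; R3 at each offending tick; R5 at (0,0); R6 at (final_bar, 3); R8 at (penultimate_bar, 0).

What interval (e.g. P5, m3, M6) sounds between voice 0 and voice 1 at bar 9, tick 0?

P8

voice 0=A3 voice 1=A4 -> P8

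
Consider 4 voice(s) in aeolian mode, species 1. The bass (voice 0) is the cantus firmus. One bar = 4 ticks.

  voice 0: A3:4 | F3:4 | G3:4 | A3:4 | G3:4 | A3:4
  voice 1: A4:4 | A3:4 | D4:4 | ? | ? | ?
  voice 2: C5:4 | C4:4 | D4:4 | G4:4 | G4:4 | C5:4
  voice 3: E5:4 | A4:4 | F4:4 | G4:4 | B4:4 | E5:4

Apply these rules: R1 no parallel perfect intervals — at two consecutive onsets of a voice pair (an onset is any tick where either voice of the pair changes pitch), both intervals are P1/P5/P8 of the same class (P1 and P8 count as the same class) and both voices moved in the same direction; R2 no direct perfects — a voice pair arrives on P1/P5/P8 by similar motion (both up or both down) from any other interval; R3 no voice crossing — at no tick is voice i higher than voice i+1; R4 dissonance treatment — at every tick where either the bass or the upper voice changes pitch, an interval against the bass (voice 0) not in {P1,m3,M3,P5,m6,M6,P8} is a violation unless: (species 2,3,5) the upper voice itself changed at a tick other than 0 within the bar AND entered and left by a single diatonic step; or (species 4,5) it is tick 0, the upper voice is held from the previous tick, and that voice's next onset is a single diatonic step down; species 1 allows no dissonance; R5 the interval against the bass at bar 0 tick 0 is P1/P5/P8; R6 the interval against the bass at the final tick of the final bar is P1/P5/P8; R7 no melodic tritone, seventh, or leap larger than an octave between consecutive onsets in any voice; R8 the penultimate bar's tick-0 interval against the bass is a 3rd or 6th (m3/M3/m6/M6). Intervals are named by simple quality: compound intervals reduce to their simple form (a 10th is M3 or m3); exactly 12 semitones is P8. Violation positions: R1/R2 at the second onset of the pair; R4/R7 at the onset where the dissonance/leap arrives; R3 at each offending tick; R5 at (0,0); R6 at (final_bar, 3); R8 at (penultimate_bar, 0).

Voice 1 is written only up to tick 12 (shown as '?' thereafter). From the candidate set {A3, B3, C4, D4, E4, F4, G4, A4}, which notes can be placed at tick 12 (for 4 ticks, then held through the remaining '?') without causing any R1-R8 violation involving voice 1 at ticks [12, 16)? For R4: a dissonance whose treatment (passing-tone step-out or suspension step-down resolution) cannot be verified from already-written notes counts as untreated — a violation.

{A3, C4, F4}

A3: legal
B3: violates R4
C4: legal
D4: violates R4
E4: violates R1
F4: legal
G4: violates R1,R2,R4
A4: violates R2,R3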